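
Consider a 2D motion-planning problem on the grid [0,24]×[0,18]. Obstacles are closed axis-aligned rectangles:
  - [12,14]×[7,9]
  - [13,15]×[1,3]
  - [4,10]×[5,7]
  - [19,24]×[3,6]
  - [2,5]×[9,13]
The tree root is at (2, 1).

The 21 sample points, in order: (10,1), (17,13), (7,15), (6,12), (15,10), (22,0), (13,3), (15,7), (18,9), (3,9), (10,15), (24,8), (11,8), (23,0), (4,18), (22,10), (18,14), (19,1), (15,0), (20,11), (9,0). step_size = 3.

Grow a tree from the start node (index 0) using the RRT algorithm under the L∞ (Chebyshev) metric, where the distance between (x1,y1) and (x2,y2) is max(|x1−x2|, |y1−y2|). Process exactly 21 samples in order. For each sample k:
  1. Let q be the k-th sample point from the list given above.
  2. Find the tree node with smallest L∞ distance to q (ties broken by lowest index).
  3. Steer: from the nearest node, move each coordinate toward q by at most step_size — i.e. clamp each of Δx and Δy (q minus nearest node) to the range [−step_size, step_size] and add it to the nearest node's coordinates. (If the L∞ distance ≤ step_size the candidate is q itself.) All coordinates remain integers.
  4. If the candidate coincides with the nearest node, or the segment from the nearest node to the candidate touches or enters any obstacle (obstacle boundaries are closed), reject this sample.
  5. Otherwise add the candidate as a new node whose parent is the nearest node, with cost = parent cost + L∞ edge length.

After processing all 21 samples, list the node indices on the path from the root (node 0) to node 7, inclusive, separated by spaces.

Path: 0 1 2 3 7

1. q=(10,1) nearest=0 d=8 new=(5,1) → add node 1 parent=0 cost=3
2. q=(17,13) nearest=1 d=12 new=(8,4) → add node 2 parent=1 cost=6
3. q=(7,15) nearest=2 d=11 new=(7,7) → blocked by [4,10]×[5,7], reject
4. q=(6,12) nearest=2 d=8 new=(6,7) → blocked by [4,10]×[5,7], reject
5. q=(15,10) nearest=2 d=7 new=(11,7) → blocked by [4,10]×[5,7], reject
6. q=(22,0) nearest=2 d=14 new=(11,1) → add node 3 parent=2 cost=9
7. q=(13,3) nearest=3 d=2 new=(13,3) → blocked by [13,15]×[1,3], reject
8. q=(15,7) nearest=3 d=6 new=(14,4) → blocked by [13,15]×[1,3], reject
9. q=(18,9) nearest=3 d=8 new=(14,4) → blocked by [13,15]×[1,3], reject
10. q=(3,9) nearest=2 d=5 new=(5,7) → blocked by [4,10]×[5,7], reject
11. q=(10,15) nearest=2 d=11 new=(10,7) → blocked by [4,10]×[5,7], reject
12. q=(24,8) nearest=3 d=13 new=(14,4) → blocked by [13,15]×[1,3], reject
13. q=(11,8) nearest=2 d=4 new=(11,7) → blocked by [4,10]×[5,7], reject
14. q=(23,0) nearest=3 d=12 new=(14,0) → add node 4 parent=3 cost=12
15. q=(4,18) nearest=2 d=14 new=(5,7) → blocked by [4,10]×[5,7], reject
16. q=(22,10) nearest=4 d=10 new=(17,3) → blocked by [13,15]×[1,3], reject
17. q=(18,14) nearest=2 d=10 new=(11,7) → blocked by [4,10]×[5,7], reject
18. q=(19,1) nearest=4 d=5 new=(17,1) → add node 5 parent=4 cost=15
19. q=(15,0) nearest=4 d=1 new=(15,0) → add node 6 parent=4 cost=13
20. q=(20,11) nearest=3 d=10 new=(14,4) → blocked by [13,15]×[1,3], reject
21. q=(9,0) nearest=3 d=2 new=(9,0) → add node 7 parent=3 cost=11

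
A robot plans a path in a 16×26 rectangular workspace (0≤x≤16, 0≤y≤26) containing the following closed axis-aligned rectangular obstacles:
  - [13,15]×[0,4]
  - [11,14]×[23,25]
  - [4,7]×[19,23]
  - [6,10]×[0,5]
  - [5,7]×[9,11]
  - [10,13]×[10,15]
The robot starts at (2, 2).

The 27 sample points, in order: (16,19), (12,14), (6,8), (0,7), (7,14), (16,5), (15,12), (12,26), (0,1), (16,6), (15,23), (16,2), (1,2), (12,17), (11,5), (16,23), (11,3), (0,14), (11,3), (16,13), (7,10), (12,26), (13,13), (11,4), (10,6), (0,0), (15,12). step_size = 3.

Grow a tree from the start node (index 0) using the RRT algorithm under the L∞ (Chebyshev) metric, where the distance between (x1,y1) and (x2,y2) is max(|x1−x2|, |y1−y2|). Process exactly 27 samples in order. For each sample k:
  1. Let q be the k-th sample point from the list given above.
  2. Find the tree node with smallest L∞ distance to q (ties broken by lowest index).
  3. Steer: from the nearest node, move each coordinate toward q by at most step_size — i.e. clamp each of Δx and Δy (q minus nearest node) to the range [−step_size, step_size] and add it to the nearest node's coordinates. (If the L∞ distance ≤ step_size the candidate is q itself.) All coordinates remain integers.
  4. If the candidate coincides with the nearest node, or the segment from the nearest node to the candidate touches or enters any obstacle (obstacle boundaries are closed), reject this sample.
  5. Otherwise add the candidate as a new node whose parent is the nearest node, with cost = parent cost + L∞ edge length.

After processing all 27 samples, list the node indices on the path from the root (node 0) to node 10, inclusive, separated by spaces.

Path: 0 1 2 5 10

1. q=(16,19) nearest=0 d=17 new=(5,5) → add node 1 parent=0 cost=3
2. q=(12,14) nearest=1 d=9 new=(8,8) → add node 2 parent=1 cost=6
3. q=(6,8) nearest=2 d=2 new=(6,8) → add node 3 parent=2 cost=8
4. q=(0,7) nearest=0 d=5 new=(0,5) → add node 4 parent=0 cost=3
5. q=(7,14) nearest=2 d=6 new=(7,11) → blocked by [5,7]×[9,11], reject
6. q=(16,5) nearest=2 d=8 new=(11,5) → add node 5 parent=2 cost=9
7. q=(15,12) nearest=2 d=7 new=(11,11) → blocked by [10,13]×[10,15], reject
8. q=(12,26) nearest=2 d=18 new=(11,11) → blocked by [10,13]×[10,15], reject
9. q=(0,1) nearest=0 d=2 new=(0,1) → add node 6 parent=0 cost=2
10. q=(16,6) nearest=5 d=5 new=(14,6) → add node 7 parent=5 cost=12
11. q=(15,23) nearest=2 d=15 new=(11,11) → blocked by [10,13]×[10,15], reject
12. q=(16,2) nearest=7 d=4 new=(16,3) → add node 8 parent=7 cost=15
13. q=(1,2) nearest=0 d=1 new=(1,2) → add node 9 parent=0 cost=1
14. q=(12,17) nearest=2 d=9 new=(11,11) → blocked by [10,13]×[10,15], reject
15. q=(11,5) nearest=5 d=0 → coincident, reject
16. q=(16,23) nearest=2 d=15 new=(11,11) → blocked by [10,13]×[10,15], reject
17. q=(11,3) nearest=5 d=2 new=(11,3) → add node 10 parent=5 cost=11
18. q=(0,14) nearest=3 d=6 new=(3,11) → blocked by [5,7]×[9,11], reject
19. q=(11,3) nearest=10 d=0 → coincident, reject
20. q=(16,13) nearest=7 d=7 new=(16,9) → add node 11 parent=7 cost=15
21. q=(7,10) nearest=2 d=2 new=(7,10) → blocked by [5,7]×[9,11], reject
22. q=(12,26) nearest=11 d=17 new=(13,12) → blocked by [10,13]×[10,15], reject
23. q=(13,13) nearest=11 d=4 new=(13,12) → blocked by [10,13]×[10,15], reject
24. q=(11,4) nearest=5 d=1 new=(11,4) → add node 12 parent=5 cost=10
25. q=(10,6) nearest=5 d=1 new=(10,6) → add node 13 parent=5 cost=10
26. q=(0,0) nearest=6 d=1 new=(0,0) → add node 14 parent=6 cost=3
27. q=(15,12) nearest=11 d=3 new=(15,12) → add node 15 parent=11 cost=18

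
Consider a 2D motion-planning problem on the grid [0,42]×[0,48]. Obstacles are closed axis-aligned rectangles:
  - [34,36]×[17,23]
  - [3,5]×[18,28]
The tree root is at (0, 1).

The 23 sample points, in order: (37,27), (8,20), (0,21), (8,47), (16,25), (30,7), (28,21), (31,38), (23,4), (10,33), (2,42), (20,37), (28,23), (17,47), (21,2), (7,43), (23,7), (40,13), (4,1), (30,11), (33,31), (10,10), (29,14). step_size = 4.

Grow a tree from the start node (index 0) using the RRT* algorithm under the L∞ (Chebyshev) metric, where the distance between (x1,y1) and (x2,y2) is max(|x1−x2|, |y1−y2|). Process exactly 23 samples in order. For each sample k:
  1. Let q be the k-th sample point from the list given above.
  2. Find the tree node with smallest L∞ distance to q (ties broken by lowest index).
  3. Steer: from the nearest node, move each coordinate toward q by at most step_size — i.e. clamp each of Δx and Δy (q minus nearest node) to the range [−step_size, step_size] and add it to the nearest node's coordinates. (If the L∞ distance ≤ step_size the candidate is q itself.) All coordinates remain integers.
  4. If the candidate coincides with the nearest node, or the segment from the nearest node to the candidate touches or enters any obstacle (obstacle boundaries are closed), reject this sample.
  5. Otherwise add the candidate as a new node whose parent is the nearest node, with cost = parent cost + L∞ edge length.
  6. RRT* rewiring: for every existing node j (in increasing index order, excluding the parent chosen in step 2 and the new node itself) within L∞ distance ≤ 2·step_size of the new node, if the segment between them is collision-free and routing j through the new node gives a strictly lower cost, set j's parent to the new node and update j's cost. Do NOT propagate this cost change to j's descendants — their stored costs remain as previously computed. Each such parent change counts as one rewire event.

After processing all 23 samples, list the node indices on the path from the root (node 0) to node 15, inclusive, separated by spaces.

Path: 0 1 2 22 6 9 15

1. q=(37,27) nearest=0 d=37 new=(4,5) → add node 1 parent=0 cost=4
2. q=(8,20) nearest=1 d=15 new=(8,9) → add node 2 parent=1 cost=8
3. q=(0,21) nearest=2 d=12 new=(4,13) → add node 3 parent=2 cost=12
4. q=(8,47) nearest=3 d=34 new=(8,17) → add node 4 parent=3 cost=16
5. q=(16,25) nearest=4 d=8 new=(12,21) → add node 5 parent=4 cost=20
6. q=(30,7) nearest=5 d=18 new=(16,17) → add node 6 parent=5 cost=24
7. q=(28,21) nearest=6 d=12 new=(20,21) → add node 7 parent=6 cost=28
8. q=(31,38) nearest=7 d=17 new=(24,25) → add node 8 parent=7 cost=32
9. q=(23,4) nearest=6 d=13 new=(20,13) → add node 9 parent=6 cost=28
10. q=(10,33) nearest=5 d=12 new=(10,25) → add node 10 parent=5 cost=24
11. q=(2,42) nearest=10 d=17 new=(6,29) → add node 11 parent=10 cost=28
12. q=(20,37) nearest=8 d=12 new=(20,29) → add node 12 parent=8 cost=36
13. q=(28,23) nearest=8 d=4 new=(28,23) → add node 13 parent=8 cost=36
14. q=(17,47) nearest=11 d=18 new=(10,33) → add node 14 parent=11 cost=32
15. q=(21,2) nearest=9 d=11 new=(21,9) → add node 15 parent=9 cost=32
16. q=(7,43) nearest=14 d=10 new=(7,37) → add node 16 parent=14 cost=36
17. q=(23,7) nearest=15 d=2 new=(23,7) → add node 17 parent=15 cost=34
18. q=(40,13) nearest=13 d=12 new=(32,19) → add node 18 parent=13 cost=40
19. q=(4,1) nearest=0 d=4 new=(4,1) → add node 19 parent=0 cost=4
20. q=(30,11) nearest=17 d=7 new=(27,11) → add node 20 parent=17 cost=38
21. q=(33,31) nearest=13 d=8 new=(32,27) → add node 21 parent=13 cost=40
22. q=(10,10) nearest=2 d=2 new=(10,10) → add node 22 parent=2 cost=10; rewire 6→22 (17<24)
23. q=(29,14) nearest=20 d=3 new=(29,14) → add node 23 parent=20 cost=41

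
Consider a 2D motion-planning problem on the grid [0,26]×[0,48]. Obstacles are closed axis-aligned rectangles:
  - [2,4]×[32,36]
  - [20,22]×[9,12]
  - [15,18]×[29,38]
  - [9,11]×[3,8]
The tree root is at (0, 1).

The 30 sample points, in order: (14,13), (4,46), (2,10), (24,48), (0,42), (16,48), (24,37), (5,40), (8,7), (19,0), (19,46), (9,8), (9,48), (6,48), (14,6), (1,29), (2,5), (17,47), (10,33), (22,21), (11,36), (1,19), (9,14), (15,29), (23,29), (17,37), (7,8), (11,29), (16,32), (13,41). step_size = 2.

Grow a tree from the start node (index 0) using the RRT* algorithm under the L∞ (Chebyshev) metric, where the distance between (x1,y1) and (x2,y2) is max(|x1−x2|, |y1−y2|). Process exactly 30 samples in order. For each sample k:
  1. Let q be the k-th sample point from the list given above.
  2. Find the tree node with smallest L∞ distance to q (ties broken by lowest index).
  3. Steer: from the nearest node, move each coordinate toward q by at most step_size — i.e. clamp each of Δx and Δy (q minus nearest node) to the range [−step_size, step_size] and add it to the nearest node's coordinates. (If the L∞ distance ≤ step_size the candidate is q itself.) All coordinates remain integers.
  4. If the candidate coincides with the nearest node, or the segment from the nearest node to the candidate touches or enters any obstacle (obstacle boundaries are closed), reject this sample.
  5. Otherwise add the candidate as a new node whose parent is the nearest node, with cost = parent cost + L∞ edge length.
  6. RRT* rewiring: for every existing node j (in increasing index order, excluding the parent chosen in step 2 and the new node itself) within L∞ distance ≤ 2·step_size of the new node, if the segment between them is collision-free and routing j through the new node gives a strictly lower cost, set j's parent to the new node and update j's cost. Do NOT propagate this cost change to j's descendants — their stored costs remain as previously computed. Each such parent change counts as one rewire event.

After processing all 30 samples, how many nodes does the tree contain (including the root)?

Node count: 28

1. q=(14,13) nearest=0 d=14 new=(2,3) → add node 1 parent=0 cost=2
2. q=(4,46) nearest=1 d=43 new=(4,5) → add node 2 parent=1 cost=4
3. q=(2,10) nearest=2 d=5 new=(2,7) → add node 3 parent=2 cost=6
4. q=(24,48) nearest=3 d=41 new=(4,9) → add node 4 parent=3 cost=8
5. q=(0,42) nearest=4 d=33 new=(2,11) → add node 5 parent=4 cost=10
6. q=(16,48) nearest=5 d=37 new=(4,13) → add node 6 parent=5 cost=12
7. q=(24,37) nearest=6 d=24 new=(6,15) → add node 7 parent=6 cost=14
8. q=(5,40) nearest=7 d=25 new=(5,17) → add node 8 parent=7 cost=16
9. q=(8,7) nearest=2 d=4 new=(6,7) → add node 9 parent=2 cost=6
10. q=(19,0) nearest=9 d=13 new=(8,5) → add node 10 parent=9 cost=8
11. q=(19,46) nearest=8 d=29 new=(7,19) → add node 11 parent=8 cost=18
12. q=(9,8) nearest=9 d=3 new=(8,8) → add node 12 parent=9 cost=8
13. q=(9,48) nearest=11 d=29 new=(9,21) → add node 13 parent=11 cost=20
14. q=(6,48) nearest=13 d=27 new=(7,23) → add node 14 parent=13 cost=22
15. q=(14,6) nearest=10 d=6 new=(10,6) → blocked by [9,11]×[3,8], reject
16. q=(1,29) nearest=14 d=6 new=(5,25) → add node 15 parent=14 cost=24
17. q=(2,5) nearest=1 d=2 new=(2,5) → add node 16 parent=1 cost=4
18. q=(17,47) nearest=15 d=22 new=(7,27) → add node 17 parent=15 cost=26
19. q=(10,33) nearest=17 d=6 new=(9,29) → add node 18 parent=17 cost=28
20. q=(22,21) nearest=13 d=13 new=(11,21) → add node 19 parent=13 cost=22
21. q=(11,36) nearest=18 d=7 new=(11,31) → add node 20 parent=18 cost=30
22. q=(1,19) nearest=8 d=4 new=(3,19) → add node 21 parent=8 cost=18
23. q=(9,14) nearest=7 d=3 new=(8,14) → add node 22 parent=7 cost=16
24. q=(15,29) nearest=20 d=4 new=(13,29) → add node 23 parent=20 cost=32
25. q=(23,29) nearest=23 d=10 new=(15,29) → blocked by [15,18]×[29,38], reject
26. q=(17,37) nearest=20 d=6 new=(13,33) → add node 24 parent=20 cost=32
27. q=(7,8) nearest=9 d=1 new=(7,8) → add node 25 parent=9 cost=7
28. q=(11,29) nearest=18 d=2 new=(11,29) → add node 26 parent=18 cost=30
29. q=(16,32) nearest=23 d=3 new=(15,31) → blocked by [15,18]×[29,38], reject
30. q=(13,41) nearest=24 d=8 new=(13,35) → add node 27 parent=24 cost=34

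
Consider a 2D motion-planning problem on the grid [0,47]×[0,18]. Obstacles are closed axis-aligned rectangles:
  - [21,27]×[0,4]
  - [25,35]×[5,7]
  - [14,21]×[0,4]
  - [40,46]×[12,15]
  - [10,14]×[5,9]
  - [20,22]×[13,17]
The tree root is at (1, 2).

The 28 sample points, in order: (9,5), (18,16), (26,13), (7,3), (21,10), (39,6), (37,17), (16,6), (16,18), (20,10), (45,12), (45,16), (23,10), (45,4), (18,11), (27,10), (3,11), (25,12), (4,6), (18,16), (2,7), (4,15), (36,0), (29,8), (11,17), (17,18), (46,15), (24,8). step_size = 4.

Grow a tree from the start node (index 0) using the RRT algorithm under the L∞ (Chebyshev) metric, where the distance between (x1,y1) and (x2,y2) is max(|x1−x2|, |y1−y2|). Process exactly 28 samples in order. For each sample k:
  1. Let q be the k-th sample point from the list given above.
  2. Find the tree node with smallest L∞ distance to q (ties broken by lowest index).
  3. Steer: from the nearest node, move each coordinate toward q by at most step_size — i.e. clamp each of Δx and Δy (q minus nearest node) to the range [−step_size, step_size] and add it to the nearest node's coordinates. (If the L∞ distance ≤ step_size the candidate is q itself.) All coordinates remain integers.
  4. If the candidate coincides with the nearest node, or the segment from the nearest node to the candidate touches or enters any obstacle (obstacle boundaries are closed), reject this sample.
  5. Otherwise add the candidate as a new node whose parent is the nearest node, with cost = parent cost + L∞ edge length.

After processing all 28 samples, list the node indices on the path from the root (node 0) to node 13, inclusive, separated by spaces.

1. q=(9,5) nearest=0 d=8 new=(5,5) → add node 1 parent=0 cost=4
2. q=(18,16) nearest=1 d=13 new=(9,9) → add node 2 parent=1 cost=8
3. q=(26,13) nearest=2 d=17 new=(13,13) → add node 3 parent=2 cost=12
4. q=(7,3) nearest=1 d=2 new=(7,3) → add node 4 parent=1 cost=6
5. q=(21,10) nearest=3 d=8 new=(17,10) → add node 5 parent=3 cost=16
6. q=(39,6) nearest=5 d=22 new=(21,6) → add node 6 parent=5 cost=20
7. q=(37,17) nearest=6 d=16 new=(25,10) → add node 7 parent=6 cost=24
8. q=(16,6) nearest=5 d=4 new=(16,6) → add node 8 parent=5 cost=20
9. q=(16,18) nearest=3 d=5 new=(16,17) → add node 9 parent=3 cost=16
10. q=(20,10) nearest=5 d=3 new=(20,10) → add node 10 parent=5 cost=19
11. q=(45,12) nearest=7 d=20 new=(29,12) → add node 11 parent=7 cost=28
12. q=(45,16) nearest=11 d=16 new=(33,16) → add node 12 parent=11 cost=32
13. q=(23,10) nearest=7 d=2 new=(23,10) → add node 13 parent=7 cost=26
14. q=(45,4) nearest=12 d=12 new=(37,12) → add node 14 parent=12 cost=36
15. q=(18,11) nearest=5 d=1 new=(18,11) → add node 15 parent=5 cost=17
16. q=(27,10) nearest=7 d=2 new=(27,10) → add node 16 parent=7 cost=26
17. q=(3,11) nearest=1 d=6 new=(3,9) → add node 17 parent=1 cost=8
18. q=(25,12) nearest=7 d=2 new=(25,12) → add node 18 parent=7 cost=26
19. q=(4,6) nearest=1 d=1 new=(4,6) → add node 19 parent=1 cost=5
20. q=(18,16) nearest=9 d=2 new=(18,16) → add node 20 parent=9 cost=18
21. q=(2,7) nearest=17 d=2 new=(2,7) → add node 21 parent=17 cost=10
22. q=(4,15) nearest=2 d=6 new=(5,13) → add node 22 parent=2 cost=12
23. q=(36,0) nearest=16 d=10 new=(31,6) → blocked by [25,35]×[5,7], reject
24. q=(29,8) nearest=16 d=2 new=(29,8) → add node 23 parent=16 cost=28
25. q=(11,17) nearest=3 d=4 new=(11,17) → add node 24 parent=3 cost=16
26. q=(17,18) nearest=9 d=1 new=(17,18) → add node 25 parent=9 cost=17
27. q=(46,15) nearest=14 d=9 new=(41,15) → blocked by [40,46]×[12,15], reject
28. q=(24,8) nearest=7 d=2 new=(24,8) → add node 26 parent=7 cost=26

Path: 0 1 2 3 5 6 7 13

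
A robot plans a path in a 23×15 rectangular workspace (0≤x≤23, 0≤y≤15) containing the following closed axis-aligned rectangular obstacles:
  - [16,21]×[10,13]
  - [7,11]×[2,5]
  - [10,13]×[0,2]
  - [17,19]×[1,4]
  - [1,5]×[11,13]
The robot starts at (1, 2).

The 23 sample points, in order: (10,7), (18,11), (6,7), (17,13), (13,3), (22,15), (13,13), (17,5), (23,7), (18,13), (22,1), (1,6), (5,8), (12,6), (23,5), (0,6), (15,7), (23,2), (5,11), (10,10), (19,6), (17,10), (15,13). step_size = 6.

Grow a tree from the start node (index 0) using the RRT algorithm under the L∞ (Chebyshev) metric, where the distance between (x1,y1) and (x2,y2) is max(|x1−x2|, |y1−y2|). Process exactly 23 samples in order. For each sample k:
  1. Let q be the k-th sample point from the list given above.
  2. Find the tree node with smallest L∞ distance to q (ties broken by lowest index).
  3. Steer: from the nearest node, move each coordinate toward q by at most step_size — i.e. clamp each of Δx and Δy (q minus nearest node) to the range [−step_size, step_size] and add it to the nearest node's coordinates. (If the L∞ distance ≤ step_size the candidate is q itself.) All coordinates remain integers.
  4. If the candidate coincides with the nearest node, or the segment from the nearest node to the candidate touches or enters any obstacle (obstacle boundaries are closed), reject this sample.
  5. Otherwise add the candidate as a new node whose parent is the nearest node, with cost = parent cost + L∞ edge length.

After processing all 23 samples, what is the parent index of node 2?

Parent of node 2: 1

1. q=(10,7) nearest=0 d=9 new=(7,7) → add node 1 parent=0 cost=6
2. q=(18,11) nearest=1 d=11 new=(13,11) → add node 2 parent=1 cost=12
3. q=(6,7) nearest=1 d=1 new=(6,7) → add node 3 parent=1 cost=7
4. q=(17,13) nearest=2 d=4 new=(17,13) → blocked by [16,21]×[10,13], reject
5. q=(13,3) nearest=1 d=6 new=(13,3) → blocked by [7,11]×[2,5], reject
6. q=(22,15) nearest=2 d=9 new=(19,15) → blocked by [16,21]×[10,13], reject
7. q=(13,13) nearest=2 d=2 new=(13,13) → add node 4 parent=2 cost=14
8. q=(17,5) nearest=2 d=6 new=(17,5) → add node 5 parent=2 cost=18
9. q=(23,7) nearest=5 d=6 new=(23,7) → add node 6 parent=5 cost=24
10. q=(18,13) nearest=2 d=5 new=(18,13) → blocked by [16,21]×[10,13], reject
11. q=(22,1) nearest=5 d=5 new=(22,1) → blocked by [17,19]×[1,4], reject
12. q=(1,6) nearest=0 d=4 new=(1,6) → add node 7 parent=0 cost=4
13. q=(5,8) nearest=3 d=1 new=(5,8) → add node 8 parent=3 cost=8
14. q=(12,6) nearest=1 d=5 new=(12,6) → add node 9 parent=1 cost=11
15. q=(23,5) nearest=6 d=2 new=(23,5) → add node 10 parent=6 cost=26
16. q=(0,6) nearest=7 d=1 new=(0,6) → add node 11 parent=7 cost=5
17. q=(15,7) nearest=5 d=2 new=(15,7) → add node 12 parent=5 cost=20
18. q=(23,2) nearest=10 d=3 new=(23,2) → add node 13 parent=10 cost=29
19. q=(5,11) nearest=8 d=3 new=(5,11) → blocked by [1,5]×[11,13], reject
20. q=(10,10) nearest=1 d=3 new=(10,10) → add node 14 parent=1 cost=9
21. q=(19,6) nearest=5 d=2 new=(19,6) → add node 15 parent=5 cost=20
22. q=(17,10) nearest=12 d=3 new=(17,10) → blocked by [16,21]×[10,13], reject
23. q=(15,13) nearest=2 d=2 new=(15,13) → add node 16 parent=2 cost=14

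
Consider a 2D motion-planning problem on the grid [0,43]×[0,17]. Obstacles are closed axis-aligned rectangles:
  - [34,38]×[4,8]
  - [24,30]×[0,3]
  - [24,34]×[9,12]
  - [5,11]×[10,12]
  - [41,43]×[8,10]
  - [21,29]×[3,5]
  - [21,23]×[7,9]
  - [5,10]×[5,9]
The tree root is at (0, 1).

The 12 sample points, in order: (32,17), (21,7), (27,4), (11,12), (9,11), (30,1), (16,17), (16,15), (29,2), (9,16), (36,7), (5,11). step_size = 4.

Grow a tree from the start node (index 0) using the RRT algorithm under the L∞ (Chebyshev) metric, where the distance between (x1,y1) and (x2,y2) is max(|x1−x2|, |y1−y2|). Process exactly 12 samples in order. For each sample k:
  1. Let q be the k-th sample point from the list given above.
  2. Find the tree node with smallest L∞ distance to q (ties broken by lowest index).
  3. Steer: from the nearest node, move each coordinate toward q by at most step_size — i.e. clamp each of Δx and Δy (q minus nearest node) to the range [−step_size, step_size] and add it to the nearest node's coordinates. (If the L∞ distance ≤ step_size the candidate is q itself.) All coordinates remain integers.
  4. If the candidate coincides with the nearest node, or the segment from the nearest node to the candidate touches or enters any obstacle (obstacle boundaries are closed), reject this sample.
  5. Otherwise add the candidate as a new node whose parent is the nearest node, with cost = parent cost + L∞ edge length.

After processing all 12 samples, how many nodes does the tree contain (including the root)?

1. q=(32,17) nearest=0 d=32 new=(4,5) → add node 1 parent=0 cost=4
2. q=(21,7) nearest=1 d=17 new=(8,7) → blocked by [5,10]×[5,9], reject
3. q=(27,4) nearest=1 d=23 new=(8,4) → add node 2 parent=1 cost=8
4. q=(11,12) nearest=1 d=7 new=(8,9) → blocked by [5,10]×[5,9], reject
5. q=(9,11) nearest=1 d=6 new=(8,9) → blocked by [5,10]×[5,9], reject
6. q=(30,1) nearest=2 d=22 new=(12,1) → add node 3 parent=2 cost=12
7. q=(16,17) nearest=1 d=12 new=(8,9) → blocked by [5,10]×[5,9], reject
8. q=(16,15) nearest=2 d=11 new=(12,8) → blocked by [5,10]×[5,9], reject
9. q=(29,2) nearest=3 d=17 new=(16,2) → add node 4 parent=3 cost=16
10. q=(9,16) nearest=1 d=11 new=(8,9) → blocked by [5,10]×[5,9], reject
11. q=(36,7) nearest=4 d=20 new=(20,6) → add node 5 parent=4 cost=20
12. q=(5,11) nearest=1 d=6 new=(5,9) → blocked by [5,10]×[5,9], reject

Node count: 6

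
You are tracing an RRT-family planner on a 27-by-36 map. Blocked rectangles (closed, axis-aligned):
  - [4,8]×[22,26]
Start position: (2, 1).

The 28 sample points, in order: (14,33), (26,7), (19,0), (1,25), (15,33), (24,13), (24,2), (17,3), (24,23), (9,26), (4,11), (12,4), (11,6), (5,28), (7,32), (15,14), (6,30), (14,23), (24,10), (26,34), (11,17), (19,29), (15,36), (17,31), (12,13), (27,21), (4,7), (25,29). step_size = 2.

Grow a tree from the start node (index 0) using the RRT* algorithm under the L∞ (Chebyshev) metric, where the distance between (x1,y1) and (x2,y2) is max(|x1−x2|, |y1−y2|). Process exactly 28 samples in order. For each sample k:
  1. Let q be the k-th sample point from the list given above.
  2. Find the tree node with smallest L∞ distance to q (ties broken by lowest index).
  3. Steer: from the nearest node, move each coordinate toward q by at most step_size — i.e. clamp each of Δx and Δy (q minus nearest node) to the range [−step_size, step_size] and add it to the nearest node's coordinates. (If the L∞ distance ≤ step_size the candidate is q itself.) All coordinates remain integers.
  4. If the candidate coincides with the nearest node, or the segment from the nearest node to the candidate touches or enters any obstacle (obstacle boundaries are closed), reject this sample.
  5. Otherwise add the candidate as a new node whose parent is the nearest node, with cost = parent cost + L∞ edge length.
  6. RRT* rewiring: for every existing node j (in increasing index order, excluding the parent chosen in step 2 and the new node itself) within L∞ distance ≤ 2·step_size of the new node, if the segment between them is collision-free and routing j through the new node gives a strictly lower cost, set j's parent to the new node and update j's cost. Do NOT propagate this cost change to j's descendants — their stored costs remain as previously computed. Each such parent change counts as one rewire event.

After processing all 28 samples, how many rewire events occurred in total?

1. q=(14,33) nearest=0 d=32 new=(4,3) → add node 1 parent=0 cost=2
2. q=(26,7) nearest=1 d=22 new=(6,5) → add node 2 parent=1 cost=4
3. q=(19,0) nearest=2 d=13 new=(8,3) → add node 3 parent=2 cost=6
4. q=(1,25) nearest=2 d=20 new=(4,7) → add node 4 parent=2 cost=6
5. q=(15,33) nearest=4 d=26 new=(6,9) → add node 5 parent=4 cost=8
6. q=(24,13) nearest=3 d=16 new=(10,5) → add node 6 parent=3 cost=8
7. q=(24,2) nearest=6 d=14 new=(12,3) → add node 7 parent=6 cost=10
8. q=(17,3) nearest=7 d=5 new=(14,3) → add node 8 parent=7 cost=12
9. q=(24,23) nearest=2 d=18 new=(8,7) → add node 9 parent=2 cost=6
10. q=(9,26) nearest=5 d=17 new=(8,11) → add node 10 parent=5 cost=10
11. q=(4,11) nearest=5 d=2 new=(4,11) → add node 11 parent=5 cost=10
12. q=(12,4) nearest=7 d=1 new=(12,4) → add node 12 parent=7 cost=11
13. q=(11,6) nearest=6 d=1 new=(11,6) → add node 13 parent=6 cost=9
14. q=(5,28) nearest=10 d=17 new=(6,13) → add node 14 parent=10 cost=12
15. q=(7,32) nearest=14 d=19 new=(7,15) → add node 15 parent=14 cost=14
16. q=(15,14) nearest=9 d=7 new=(10,9) → add node 16 parent=9 cost=8
17. q=(6,30) nearest=15 d=15 new=(6,17) → add node 17 parent=15 cost=16
18. q=(14,23) nearest=15 d=8 new=(9,17) → add node 18 parent=15 cost=16
19. q=(24,10) nearest=8 d=10 new=(16,5) → add node 19 parent=8 cost=14
20. q=(26,34) nearest=18 d=17 new=(11,19) → add node 20 parent=18 cost=18
21. q=(11,17) nearest=18 d=2 new=(11,17) → add node 21 parent=18 cost=18
22. q=(19,29) nearest=20 d=10 new=(13,21) → add node 22 parent=20 cost=20
23. q=(15,36) nearest=22 d=15 new=(15,23) → add node 23 parent=22 cost=22
24. q=(17,31) nearest=23 d=8 new=(17,25) → add node 24 parent=23 cost=24
25. q=(12,13) nearest=10 d=4 new=(10,13) → add node 25 parent=10 cost=12; rewire 21→25 (16<18)
26. q=(27,21) nearest=24 d=10 new=(19,23) → add node 26 parent=24 cost=26
27. q=(4,7) nearest=4 d=0 → coincident, reject
28. q=(25,29) nearest=26 d=6 new=(21,25) → add node 27 parent=26 cost=28

Rewire events: 1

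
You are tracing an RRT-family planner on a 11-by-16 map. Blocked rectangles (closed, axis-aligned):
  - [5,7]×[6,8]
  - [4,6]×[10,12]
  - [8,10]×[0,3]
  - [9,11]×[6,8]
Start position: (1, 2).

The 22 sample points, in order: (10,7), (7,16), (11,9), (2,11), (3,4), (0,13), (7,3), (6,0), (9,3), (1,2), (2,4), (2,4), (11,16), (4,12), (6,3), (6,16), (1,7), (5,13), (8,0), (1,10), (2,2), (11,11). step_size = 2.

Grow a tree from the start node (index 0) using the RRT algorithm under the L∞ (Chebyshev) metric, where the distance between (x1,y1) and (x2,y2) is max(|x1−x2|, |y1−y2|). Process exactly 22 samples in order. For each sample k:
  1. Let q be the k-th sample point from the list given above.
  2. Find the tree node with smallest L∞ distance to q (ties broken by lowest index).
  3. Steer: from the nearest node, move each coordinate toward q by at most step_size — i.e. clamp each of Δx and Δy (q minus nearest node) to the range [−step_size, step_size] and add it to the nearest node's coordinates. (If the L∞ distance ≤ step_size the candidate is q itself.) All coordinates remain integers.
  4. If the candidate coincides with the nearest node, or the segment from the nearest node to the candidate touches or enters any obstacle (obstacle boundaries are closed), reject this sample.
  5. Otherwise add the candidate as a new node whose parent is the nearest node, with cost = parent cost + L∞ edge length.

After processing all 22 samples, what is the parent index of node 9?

1. q=(10,7) nearest=0 d=9 new=(3,4) → add node 1 parent=0 cost=2
2. q=(7,16) nearest=1 d=12 new=(5,6) → blocked by [5,7]×[6,8], reject
3. q=(11,9) nearest=1 d=8 new=(5,6) → blocked by [5,7]×[6,8], reject
4. q=(2,11) nearest=1 d=7 new=(2,6) → add node 2 parent=1 cost=4
5. q=(3,4) nearest=1 d=0 → coincident, reject
6. q=(0,13) nearest=2 d=7 new=(0,8) → add node 3 parent=2 cost=6
7. q=(7,3) nearest=1 d=4 new=(5,3) → add node 4 parent=1 cost=4
8. q=(6,0) nearest=4 d=3 new=(6,1) → add node 5 parent=4 cost=6
9. q=(9,3) nearest=5 d=3 new=(8,3) → blocked by [8,10]×[0,3], reject
10. q=(1,2) nearest=0 d=0 → coincident, reject
11. q=(2,4) nearest=1 d=1 new=(2,4) → add node 6 parent=1 cost=3
12. q=(2,4) nearest=6 d=0 → coincident, reject
13. q=(11,16) nearest=2 d=10 new=(4,8) → add node 7 parent=2 cost=6
14. q=(4,12) nearest=3 d=4 new=(2,10) → add node 8 parent=3 cost=8
15. q=(6,3) nearest=4 d=1 new=(6,3) → add node 9 parent=4 cost=5
16. q=(6,16) nearest=8 d=6 new=(4,12) → blocked by [4,6]×[10,12], reject
17. q=(1,7) nearest=2 d=1 new=(1,7) → add node 10 parent=2 cost=5
18. q=(5,13) nearest=8 d=3 new=(4,12) → blocked by [4,6]×[10,12], reject
19. q=(8,0) nearest=5 d=2 new=(8,0) → blocked by [8,10]×[0,3], reject
20. q=(1,10) nearest=8 d=1 new=(1,10) → add node 11 parent=8 cost=9
21. q=(2,2) nearest=0 d=1 new=(2,2) → add node 12 parent=0 cost=1
22. q=(11,11) nearest=7 d=7 new=(6,10) → blocked by [4,6]×[10,12], reject

Parent of node 9: 4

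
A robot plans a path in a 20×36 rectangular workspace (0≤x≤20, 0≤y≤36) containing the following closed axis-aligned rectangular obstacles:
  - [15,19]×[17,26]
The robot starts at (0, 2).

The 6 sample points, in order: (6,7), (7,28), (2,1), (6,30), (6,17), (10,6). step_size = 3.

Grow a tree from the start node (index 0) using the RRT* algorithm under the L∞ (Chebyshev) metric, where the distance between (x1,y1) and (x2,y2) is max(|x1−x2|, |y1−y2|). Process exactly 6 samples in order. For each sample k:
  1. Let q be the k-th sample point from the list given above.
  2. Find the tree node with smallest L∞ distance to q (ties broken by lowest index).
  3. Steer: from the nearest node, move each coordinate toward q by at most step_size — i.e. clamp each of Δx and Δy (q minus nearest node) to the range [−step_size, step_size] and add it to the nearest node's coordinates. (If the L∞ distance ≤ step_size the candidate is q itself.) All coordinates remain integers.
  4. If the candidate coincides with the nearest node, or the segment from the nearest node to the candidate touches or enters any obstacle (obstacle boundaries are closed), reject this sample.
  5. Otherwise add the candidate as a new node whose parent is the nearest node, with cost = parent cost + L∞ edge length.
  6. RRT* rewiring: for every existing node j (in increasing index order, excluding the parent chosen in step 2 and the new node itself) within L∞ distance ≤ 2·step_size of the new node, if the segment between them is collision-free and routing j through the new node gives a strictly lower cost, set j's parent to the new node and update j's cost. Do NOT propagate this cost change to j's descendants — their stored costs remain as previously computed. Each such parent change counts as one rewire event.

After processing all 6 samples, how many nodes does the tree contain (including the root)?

1. q=(6,7) nearest=0 d=6 new=(3,5) → add node 1 parent=0 cost=3
2. q=(7,28) nearest=1 d=23 new=(6,8) → add node 2 parent=1 cost=6
3. q=(2,1) nearest=0 d=2 new=(2,1) → add node 3 parent=0 cost=2
4. q=(6,30) nearest=2 d=22 new=(6,11) → add node 4 parent=2 cost=9
5. q=(6,17) nearest=4 d=6 new=(6,14) → add node 5 parent=4 cost=12
6. q=(10,6) nearest=2 d=4 new=(9,6) → add node 6 parent=2 cost=9

Node count: 7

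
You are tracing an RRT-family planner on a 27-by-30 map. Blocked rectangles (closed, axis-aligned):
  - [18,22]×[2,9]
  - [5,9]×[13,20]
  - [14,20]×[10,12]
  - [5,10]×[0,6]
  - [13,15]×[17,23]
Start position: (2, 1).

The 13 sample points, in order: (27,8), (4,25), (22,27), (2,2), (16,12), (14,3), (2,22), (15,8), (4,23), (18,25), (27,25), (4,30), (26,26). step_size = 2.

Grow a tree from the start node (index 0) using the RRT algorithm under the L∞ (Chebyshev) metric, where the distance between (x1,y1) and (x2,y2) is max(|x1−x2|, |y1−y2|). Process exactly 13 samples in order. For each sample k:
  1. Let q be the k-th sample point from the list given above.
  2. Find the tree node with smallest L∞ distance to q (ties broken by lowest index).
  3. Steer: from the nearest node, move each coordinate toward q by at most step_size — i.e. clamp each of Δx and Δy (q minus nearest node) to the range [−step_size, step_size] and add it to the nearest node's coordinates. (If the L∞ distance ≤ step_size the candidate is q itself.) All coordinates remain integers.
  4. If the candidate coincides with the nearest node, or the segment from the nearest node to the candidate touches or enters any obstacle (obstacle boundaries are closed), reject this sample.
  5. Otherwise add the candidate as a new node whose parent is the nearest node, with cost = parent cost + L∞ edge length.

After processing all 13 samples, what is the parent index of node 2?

1. q=(27,8) nearest=0 d=25 new=(4,3) → add node 1 parent=0 cost=2
2. q=(4,25) nearest=1 d=22 new=(4,5) → add node 2 parent=1 cost=4
3. q=(22,27) nearest=2 d=22 new=(6,7) → blocked by [5,10]×[0,6], reject
4. q=(2,2) nearest=0 d=1 new=(2,2) → add node 3 parent=0 cost=1
5. q=(16,12) nearest=1 d=12 new=(6,5) → blocked by [5,10]×[0,6], reject
6. q=(14,3) nearest=1 d=10 new=(6,3) → blocked by [5,10]×[0,6], reject
7. q=(2,22) nearest=2 d=17 new=(2,7) → add node 4 parent=2 cost=6
8. q=(15,8) nearest=1 d=11 new=(6,5) → blocked by [5,10]×[0,6], reject
9. q=(4,23) nearest=4 d=16 new=(4,9) → add node 5 parent=4 cost=8
10. q=(18,25) nearest=5 d=16 new=(6,11) → add node 6 parent=5 cost=10
11. q=(27,25) nearest=6 d=21 new=(8,13) → blocked by [5,9]×[13,20], reject
12. q=(4,30) nearest=6 d=19 new=(4,13) → add node 7 parent=6 cost=12
13. q=(26,26) nearest=6 d=20 new=(8,13) → blocked by [5,9]×[13,20], reject

Parent of node 2: 1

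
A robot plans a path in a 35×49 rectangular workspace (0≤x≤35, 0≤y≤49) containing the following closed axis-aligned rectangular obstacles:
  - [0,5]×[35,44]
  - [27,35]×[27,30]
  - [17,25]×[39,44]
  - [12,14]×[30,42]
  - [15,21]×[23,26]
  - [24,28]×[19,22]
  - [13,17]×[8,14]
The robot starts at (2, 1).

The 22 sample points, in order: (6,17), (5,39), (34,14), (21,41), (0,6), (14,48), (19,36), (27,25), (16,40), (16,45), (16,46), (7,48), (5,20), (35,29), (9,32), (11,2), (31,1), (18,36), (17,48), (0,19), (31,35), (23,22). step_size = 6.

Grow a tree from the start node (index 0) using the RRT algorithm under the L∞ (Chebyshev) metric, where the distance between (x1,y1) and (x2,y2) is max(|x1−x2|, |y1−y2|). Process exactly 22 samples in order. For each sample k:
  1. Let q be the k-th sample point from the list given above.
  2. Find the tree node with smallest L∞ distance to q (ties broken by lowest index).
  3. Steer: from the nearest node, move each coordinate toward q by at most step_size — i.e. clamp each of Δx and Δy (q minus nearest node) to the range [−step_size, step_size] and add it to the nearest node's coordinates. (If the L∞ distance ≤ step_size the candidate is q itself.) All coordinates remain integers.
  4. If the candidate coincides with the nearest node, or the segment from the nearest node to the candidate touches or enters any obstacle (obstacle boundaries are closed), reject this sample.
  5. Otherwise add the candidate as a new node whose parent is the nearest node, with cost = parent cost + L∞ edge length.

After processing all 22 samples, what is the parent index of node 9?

1. q=(6,17) nearest=0 d=16 new=(6,7) → add node 1 parent=0 cost=6
2. q=(5,39) nearest=1 d=32 new=(5,13) → add node 2 parent=1 cost=12
3. q=(34,14) nearest=1 d=28 new=(12,13) → add node 3 parent=1 cost=12
4. q=(21,41) nearest=2 d=28 new=(11,19) → add node 4 parent=2 cost=18
5. q=(0,6) nearest=0 d=5 new=(0,6) → add node 5 parent=0 cost=5
6. q=(14,48) nearest=4 d=29 new=(14,25) → add node 6 parent=4 cost=24
7. q=(19,36) nearest=6 d=11 new=(19,31) → add node 7 parent=6 cost=30
8. q=(27,25) nearest=7 d=8 new=(25,25) → add node 8 parent=7 cost=36
9. q=(16,40) nearest=7 d=9 new=(16,37) → add node 9 parent=7 cost=36
10. q=(16,45) nearest=9 d=8 new=(16,43) → add node 10 parent=9 cost=42
11. q=(16,46) nearest=10 d=3 new=(16,46) → add node 11 parent=10 cost=45
12. q=(7,48) nearest=10 d=9 new=(10,48) → add node 12 parent=10 cost=48
13. q=(5,20) nearest=4 d=6 new=(5,20) → add node 13 parent=4 cost=24
14. q=(35,29) nearest=8 d=10 new=(31,29) → blocked by [27,35]×[27,30], reject
15. q=(9,32) nearest=6 d=7 new=(9,31) → add node 14 parent=6 cost=30
16. q=(11,2) nearest=1 d=5 new=(11,2) → add node 15 parent=1 cost=11
17. q=(31,1) nearest=3 d=19 new=(18,7) → blocked by [13,17]×[8,14], reject
18. q=(18,36) nearest=9 d=2 new=(18,36) → add node 16 parent=9 cost=38
19. q=(17,48) nearest=11 d=2 new=(17,48) → add node 17 parent=11 cost=47
20. q=(0,19) nearest=13 d=5 new=(0,19) → add node 18 parent=13 cost=29
21. q=(31,35) nearest=8 d=10 new=(31,31) → blocked by [27,35]×[27,30], reject
22. q=(23,22) nearest=8 d=3 new=(23,22) → add node 19 parent=8 cost=39

Parent of node 9: 7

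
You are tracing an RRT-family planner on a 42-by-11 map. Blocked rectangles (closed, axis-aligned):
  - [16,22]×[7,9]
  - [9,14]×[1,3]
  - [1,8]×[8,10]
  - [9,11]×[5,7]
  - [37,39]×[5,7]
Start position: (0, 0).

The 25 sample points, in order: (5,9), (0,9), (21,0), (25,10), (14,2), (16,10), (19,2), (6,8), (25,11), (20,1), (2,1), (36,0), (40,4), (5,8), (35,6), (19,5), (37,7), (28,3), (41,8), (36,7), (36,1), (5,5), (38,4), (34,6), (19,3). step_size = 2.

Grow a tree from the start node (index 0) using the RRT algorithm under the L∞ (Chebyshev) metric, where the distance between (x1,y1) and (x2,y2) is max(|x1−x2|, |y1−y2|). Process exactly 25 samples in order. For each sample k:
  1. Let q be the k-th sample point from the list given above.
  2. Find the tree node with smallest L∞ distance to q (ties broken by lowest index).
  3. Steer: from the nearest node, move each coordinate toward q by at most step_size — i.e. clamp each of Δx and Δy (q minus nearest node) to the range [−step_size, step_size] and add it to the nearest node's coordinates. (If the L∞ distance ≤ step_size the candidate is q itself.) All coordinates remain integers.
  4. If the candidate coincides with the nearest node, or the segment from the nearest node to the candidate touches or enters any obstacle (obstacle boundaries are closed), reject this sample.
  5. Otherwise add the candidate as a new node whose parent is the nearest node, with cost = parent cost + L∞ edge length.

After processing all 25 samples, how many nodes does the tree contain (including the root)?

Node count: 10

1. q=(5,9) nearest=0 d=9 new=(2,2) → add node 1 parent=0 cost=2
2. q=(0,9) nearest=1 d=7 new=(0,4) → add node 2 parent=1 cost=4
3. q=(21,0) nearest=1 d=19 new=(4,0) → add node 3 parent=1 cost=4
4. q=(25,10) nearest=3 d=21 new=(6,2) → add node 4 parent=3 cost=6
5. q=(14,2) nearest=4 d=8 new=(8,2) → add node 5 parent=4 cost=8
6. q=(16,10) nearest=5 d=8 new=(10,4) → blocked by [9,14]×[1,3], reject
7. q=(19,2) nearest=5 d=11 new=(10,2) → blocked by [9,14]×[1,3], reject
8. q=(6,8) nearest=1 d=6 new=(4,4) → add node 6 parent=1 cost=4
9. q=(25,11) nearest=5 d=17 new=(10,4) → blocked by [9,14]×[1,3], reject
10. q=(20,1) nearest=5 d=12 new=(10,1) → blocked by [9,14]×[1,3], reject
11. q=(2,1) nearest=1 d=1 new=(2,1) → add node 7 parent=1 cost=3
12. q=(36,0) nearest=5 d=28 new=(10,0) → blocked by [9,14]×[1,3], reject
13. q=(40,4) nearest=5 d=32 new=(10,4) → blocked by [9,14]×[1,3], reject
14. q=(5,8) nearest=6 d=4 new=(5,6) → add node 8 parent=6 cost=6
15. q=(35,6) nearest=5 d=27 new=(10,4) → blocked by [9,14]×[1,3], reject
16. q=(19,5) nearest=5 d=11 new=(10,4) → blocked by [9,14]×[1,3], reject
17. q=(37,7) nearest=5 d=29 new=(10,4) → blocked by [9,14]×[1,3], reject
18. q=(28,3) nearest=5 d=20 new=(10,3) → blocked by [9,14]×[1,3], reject
19. q=(41,8) nearest=5 d=33 new=(10,4) → blocked by [9,14]×[1,3], reject
20. q=(36,7) nearest=5 d=28 new=(10,4) → blocked by [9,14]×[1,3], reject
21. q=(36,1) nearest=5 d=28 new=(10,1) → blocked by [9,14]×[1,3], reject
22. q=(5,5) nearest=6 d=1 new=(5,5) → add node 9 parent=6 cost=5
23. q=(38,4) nearest=5 d=30 new=(10,4) → blocked by [9,14]×[1,3], reject
24. q=(34,6) nearest=5 d=26 new=(10,4) → blocked by [9,14]×[1,3], reject
25. q=(19,3) nearest=5 d=11 new=(10,3) → blocked by [9,14]×[1,3], reject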